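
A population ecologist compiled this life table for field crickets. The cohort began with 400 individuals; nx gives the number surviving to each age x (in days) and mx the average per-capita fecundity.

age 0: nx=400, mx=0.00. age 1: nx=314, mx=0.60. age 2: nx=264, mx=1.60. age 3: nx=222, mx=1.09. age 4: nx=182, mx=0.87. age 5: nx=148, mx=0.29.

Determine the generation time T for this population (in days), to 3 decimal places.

lx = nx/n0 = nx/400: 1, 0.785, 0.66, 0.555, 0.455, 0.37
lx·mx: 0, 0.471, 1.056, 0.60495, 0.39585, 0.1073 → R0 = 2.6351
x·lx·mx: 0, 0.471, 2.112, 1.81485, 1.5834, 0.5365 → Σ = 6.51775
T = 6.51775 / 2.6351 = 2.473436… → 2.473

2.473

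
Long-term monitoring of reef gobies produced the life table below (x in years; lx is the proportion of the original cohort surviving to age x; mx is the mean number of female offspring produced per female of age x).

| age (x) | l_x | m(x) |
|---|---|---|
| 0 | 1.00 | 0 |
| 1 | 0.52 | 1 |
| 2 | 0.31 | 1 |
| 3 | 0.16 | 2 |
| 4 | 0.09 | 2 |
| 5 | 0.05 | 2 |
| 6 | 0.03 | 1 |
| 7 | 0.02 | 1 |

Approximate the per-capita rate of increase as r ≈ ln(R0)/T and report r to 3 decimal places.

0.159

R0 = Σ lx·mx = 0 + 0.52 + 0.31 + 0.32 + 0.18 + 0.1 + 0.03 + 0.02 = 1.48
Σ x·lx·mx = 3.64; T = 3.64/1.48 = 2.45946…
r ≈ ln(R0)/T = ln(1.48)/2.45946… = 0.1594… → 0.159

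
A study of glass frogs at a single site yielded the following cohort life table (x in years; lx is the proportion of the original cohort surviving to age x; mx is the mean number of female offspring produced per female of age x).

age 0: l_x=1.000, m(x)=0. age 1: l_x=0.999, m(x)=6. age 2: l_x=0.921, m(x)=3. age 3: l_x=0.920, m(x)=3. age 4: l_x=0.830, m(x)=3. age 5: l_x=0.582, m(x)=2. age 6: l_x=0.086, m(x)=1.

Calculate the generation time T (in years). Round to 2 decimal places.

lx·mx: 0, 5.994, 2.763, 2.76, 2.49, 1.164, 0.086 → R0 = 15.257
x·lx·mx: 0, 5.994, 5.526, 8.28, 9.96, 5.82, 0.516 → Σ = 36.096
T = 36.096 / 15.257 = 2.365865… → 2.37

2.37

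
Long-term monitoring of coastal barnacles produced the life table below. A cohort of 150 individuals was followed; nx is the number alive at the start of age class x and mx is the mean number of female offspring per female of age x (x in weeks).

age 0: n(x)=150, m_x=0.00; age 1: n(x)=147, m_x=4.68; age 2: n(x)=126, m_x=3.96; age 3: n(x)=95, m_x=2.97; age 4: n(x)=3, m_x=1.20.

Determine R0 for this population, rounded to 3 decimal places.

lx = nx/n0 = nx/150: 1, 0.98, 0.84, 0.63333…, 0.02
lx·mx by age: 0, 4.5864, 3.3264, 1.881…, 0.024
R0 = Σ lx·mx = 9.8178… → 9.818

9.818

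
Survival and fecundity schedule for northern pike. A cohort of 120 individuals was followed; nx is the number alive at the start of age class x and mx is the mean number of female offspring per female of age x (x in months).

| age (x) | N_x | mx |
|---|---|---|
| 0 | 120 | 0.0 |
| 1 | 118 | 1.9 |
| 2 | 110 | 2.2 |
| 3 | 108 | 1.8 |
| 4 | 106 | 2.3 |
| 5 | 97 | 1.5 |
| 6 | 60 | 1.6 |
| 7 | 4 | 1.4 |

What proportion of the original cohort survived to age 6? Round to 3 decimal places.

l_6 = n_6/n_0 = 60/120 = 0.5 → 0.500

0.500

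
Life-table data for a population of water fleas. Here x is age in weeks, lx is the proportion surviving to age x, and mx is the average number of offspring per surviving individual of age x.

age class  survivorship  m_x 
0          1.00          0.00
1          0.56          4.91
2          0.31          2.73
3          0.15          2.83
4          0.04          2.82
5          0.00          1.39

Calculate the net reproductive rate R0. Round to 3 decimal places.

lx·mx by age: 0, 2.7496, 0.8463, 0.4245, 0.1128, 0
R0 = Σ lx·mx = 4.1332 → 4.133

4.133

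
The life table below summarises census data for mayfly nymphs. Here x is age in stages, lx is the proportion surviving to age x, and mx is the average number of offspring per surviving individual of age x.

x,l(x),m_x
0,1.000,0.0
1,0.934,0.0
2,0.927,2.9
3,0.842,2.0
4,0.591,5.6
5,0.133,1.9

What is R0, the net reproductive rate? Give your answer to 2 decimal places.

lx·mx by age: 0, 0, 2.6883, 1.684, 3.3096, 0.2527
R0 = Σ lx·mx = 7.9346 → 7.93

7.93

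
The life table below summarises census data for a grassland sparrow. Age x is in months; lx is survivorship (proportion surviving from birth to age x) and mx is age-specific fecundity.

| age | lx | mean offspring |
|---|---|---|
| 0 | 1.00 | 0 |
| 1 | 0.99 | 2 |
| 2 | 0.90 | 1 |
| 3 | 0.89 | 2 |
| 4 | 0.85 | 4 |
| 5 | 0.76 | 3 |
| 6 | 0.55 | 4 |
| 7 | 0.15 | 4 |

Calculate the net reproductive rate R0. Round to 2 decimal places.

13.14

lx·mx by age: 0, 1.98, 0.9, 1.78, 3.4, 2.28, 2.2, 0.6
R0 = Σ lx·mx = 13.14 → 13.14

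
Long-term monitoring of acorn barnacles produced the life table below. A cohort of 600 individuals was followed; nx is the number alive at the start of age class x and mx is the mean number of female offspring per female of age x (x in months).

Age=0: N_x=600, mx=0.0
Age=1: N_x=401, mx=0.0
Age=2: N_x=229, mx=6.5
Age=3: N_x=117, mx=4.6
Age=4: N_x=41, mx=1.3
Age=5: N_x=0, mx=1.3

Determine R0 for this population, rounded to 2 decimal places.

3.47

lx = nx/n0 = nx/600: 1, 0.66833…, 0.38167…, 0.195, 0.06833…, 0
lx·mx by age: 0, 0, 2.480833…, 0.897, 0.088833…, 0
R0 = Σ lx·mx = 3.466667… → 3.47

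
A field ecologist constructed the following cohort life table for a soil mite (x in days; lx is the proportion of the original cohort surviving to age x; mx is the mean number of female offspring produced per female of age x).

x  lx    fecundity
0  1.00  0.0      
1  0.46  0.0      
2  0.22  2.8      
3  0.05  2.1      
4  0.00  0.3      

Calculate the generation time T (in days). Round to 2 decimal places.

2.15

lx·mx: 0, 0, 0.616, 0.105, 0 → R0 = 0.721
x·lx·mx: 0, 0, 1.232, 0.315, 0 → Σ = 1.547
T = 1.547 / 0.721 = 2.145631… → 2.15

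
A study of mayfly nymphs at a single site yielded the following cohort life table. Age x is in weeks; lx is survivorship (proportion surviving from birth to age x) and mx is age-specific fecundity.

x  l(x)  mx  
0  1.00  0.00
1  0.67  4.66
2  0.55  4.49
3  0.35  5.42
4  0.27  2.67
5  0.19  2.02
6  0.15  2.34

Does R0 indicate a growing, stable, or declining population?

growing

R0 = Σ lx·mx = 0 + 3.1222 + 2.4695 + 1.897 + 0.7209 + 0.3838 + 0.351 = 8.9444
R0 > 1, so the population is growing.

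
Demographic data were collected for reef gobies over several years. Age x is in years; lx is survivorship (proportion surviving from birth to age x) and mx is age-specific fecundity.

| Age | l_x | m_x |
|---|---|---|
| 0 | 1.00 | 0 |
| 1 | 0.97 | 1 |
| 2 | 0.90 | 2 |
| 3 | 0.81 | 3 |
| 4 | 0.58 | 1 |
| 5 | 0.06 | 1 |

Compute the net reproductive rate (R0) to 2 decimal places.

lx·mx by age: 0, 0.97, 1.8, 2.43, 0.58, 0.06
R0 = Σ lx·mx = 5.84 → 5.84

5.84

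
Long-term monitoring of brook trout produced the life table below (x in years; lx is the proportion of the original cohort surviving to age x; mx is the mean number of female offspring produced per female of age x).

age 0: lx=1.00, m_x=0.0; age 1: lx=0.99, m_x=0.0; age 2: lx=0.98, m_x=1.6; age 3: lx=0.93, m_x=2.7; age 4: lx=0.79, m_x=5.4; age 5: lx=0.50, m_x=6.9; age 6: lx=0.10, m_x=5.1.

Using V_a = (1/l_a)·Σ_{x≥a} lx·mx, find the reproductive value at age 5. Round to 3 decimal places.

lx·mx for x ≥ 5: 3.45, 0.51 → sum = 3.96
V_5 = 3.96 / l_5 = 3.96 / 0.5 = 7.92 → 7.920

7.920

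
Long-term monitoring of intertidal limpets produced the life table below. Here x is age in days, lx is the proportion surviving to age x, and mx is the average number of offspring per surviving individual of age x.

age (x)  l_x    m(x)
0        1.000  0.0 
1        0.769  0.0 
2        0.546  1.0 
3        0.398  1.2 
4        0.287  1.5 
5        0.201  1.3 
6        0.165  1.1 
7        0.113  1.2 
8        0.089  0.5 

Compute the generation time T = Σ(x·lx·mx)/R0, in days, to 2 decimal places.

lx·mx: 0, 0, 0.546, 0.4776, 0.4305, 0.2613, 0.1815, 0.1356, 0.0445 → R0 = 2.077
x·lx·mx: 0, 0, 1.092, 1.4328, 1.722, 1.3065, 1.089, 0.9492, 0.356 → Σ = 7.9475
T = 7.9475 / 2.077 = 3.826432… → 3.83

3.83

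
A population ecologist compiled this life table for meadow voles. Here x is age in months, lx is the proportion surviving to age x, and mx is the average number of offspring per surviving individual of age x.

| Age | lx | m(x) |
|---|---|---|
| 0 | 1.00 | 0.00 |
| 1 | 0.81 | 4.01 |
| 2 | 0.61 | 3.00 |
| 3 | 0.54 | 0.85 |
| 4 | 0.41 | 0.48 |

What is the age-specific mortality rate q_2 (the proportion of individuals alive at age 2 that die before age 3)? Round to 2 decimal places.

0.11

q_2 = (l_2 − l_3) / l_2 = (0.61 − 0.54) / 0.61
     = 0.07 / 0.61 = 0.114754… → 0.11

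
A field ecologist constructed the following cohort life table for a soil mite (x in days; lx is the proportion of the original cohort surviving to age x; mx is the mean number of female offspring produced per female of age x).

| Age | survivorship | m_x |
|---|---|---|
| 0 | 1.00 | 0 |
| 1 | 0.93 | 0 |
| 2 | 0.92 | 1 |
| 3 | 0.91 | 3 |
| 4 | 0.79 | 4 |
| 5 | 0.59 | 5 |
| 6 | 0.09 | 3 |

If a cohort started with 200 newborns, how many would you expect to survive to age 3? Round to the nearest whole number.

182

Expected survivors = N0 · l_3 = 200 × 0.91 = 182 → 182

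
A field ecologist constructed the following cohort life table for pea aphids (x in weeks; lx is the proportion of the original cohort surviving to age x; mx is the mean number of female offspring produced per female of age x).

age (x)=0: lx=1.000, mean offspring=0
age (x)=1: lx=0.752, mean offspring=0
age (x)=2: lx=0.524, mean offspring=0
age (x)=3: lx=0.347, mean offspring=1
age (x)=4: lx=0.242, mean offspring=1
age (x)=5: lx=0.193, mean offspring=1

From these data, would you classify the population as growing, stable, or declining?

declining

R0 = Σ lx·mx = 0 + 0 + 0 + 0.347 + 0.242 + 0.193 = 0.782
R0 < 1, so the population is declining.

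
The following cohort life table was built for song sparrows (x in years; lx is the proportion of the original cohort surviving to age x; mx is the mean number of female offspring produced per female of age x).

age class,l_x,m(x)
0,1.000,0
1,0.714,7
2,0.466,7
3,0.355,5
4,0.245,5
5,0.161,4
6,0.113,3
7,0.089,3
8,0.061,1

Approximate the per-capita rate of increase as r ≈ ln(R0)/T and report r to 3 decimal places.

R0 = Σ lx·mx = 0 + 4.998 + 3.262 + 1.775 + 1.225 + 0.644 + 0.339 + 0.267 + 0.061 = 12.571
Σ x·lx·mx = 29.358; T = 29.358/12.571 = 2.33538…
r ≈ ln(R0)/T = ln(12.571)/2.33538… = 1.08393… → 1.084

1.084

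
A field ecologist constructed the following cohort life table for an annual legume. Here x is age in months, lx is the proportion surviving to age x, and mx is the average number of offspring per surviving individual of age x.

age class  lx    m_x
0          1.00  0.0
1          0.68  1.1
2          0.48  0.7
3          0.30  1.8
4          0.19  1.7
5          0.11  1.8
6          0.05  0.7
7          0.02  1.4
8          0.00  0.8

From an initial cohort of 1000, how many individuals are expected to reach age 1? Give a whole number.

Expected survivors = N0 · l_1 = 1000 × 0.68 = 680 → 680

680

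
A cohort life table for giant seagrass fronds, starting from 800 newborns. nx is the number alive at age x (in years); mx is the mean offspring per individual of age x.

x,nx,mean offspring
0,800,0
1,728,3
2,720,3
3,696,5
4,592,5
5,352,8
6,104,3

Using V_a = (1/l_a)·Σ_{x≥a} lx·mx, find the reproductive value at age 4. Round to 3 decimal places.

lx = nx/n0 = nx/800: 1, 0.91, 0.9, 0.87, 0.74, 0.44, 0.13
lx·mx for x ≥ 4: 3.7, 3.52, 0.39 → sum = 7.61
V_4 = 7.61 / l_4 = 7.61 / 0.74 = 10.283784… → 10.284

10.284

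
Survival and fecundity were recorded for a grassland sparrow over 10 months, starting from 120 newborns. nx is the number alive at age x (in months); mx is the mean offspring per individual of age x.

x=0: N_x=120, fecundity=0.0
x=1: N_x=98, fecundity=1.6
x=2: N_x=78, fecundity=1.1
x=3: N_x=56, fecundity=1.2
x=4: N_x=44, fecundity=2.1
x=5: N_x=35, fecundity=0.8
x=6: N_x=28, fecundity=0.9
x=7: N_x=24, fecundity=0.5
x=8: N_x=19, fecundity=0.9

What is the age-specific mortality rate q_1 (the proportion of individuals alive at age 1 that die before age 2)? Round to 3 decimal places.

0.204

lx = nx/n0 = nx/120: 1, 0.81667…, 0.65, 0.46667…, 0.36667…, 0.29167…, 0.23333…, 0.2, 0.15833…
q_1 = (l_1 − l_2) / l_1 = (0.816667… − 0.65) / 0.816667…
     = 0.166667… / 0.816667… = 0.204082… → 0.204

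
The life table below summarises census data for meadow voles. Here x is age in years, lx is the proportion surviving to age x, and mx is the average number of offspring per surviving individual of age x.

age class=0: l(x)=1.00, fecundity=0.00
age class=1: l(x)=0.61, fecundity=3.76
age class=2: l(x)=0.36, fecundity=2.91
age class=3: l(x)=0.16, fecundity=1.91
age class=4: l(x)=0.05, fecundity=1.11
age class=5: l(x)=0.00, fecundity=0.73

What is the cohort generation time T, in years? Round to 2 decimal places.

lx·mx: 0, 2.2936, 1.0476, 0.3056, 0.0555, 0 → R0 = 3.7023
x·lx·mx: 0, 2.2936, 2.0952, 0.9168, 0.222, 0 → Σ = 5.5276
T = 5.5276 / 3.7023 = 1.493018… → 1.49

1.49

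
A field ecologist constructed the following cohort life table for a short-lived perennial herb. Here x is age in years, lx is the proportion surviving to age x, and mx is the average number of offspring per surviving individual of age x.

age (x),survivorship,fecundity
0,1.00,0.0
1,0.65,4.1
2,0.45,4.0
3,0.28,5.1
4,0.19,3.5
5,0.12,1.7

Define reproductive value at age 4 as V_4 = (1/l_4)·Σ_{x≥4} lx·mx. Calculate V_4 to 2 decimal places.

4.57

lx·mx for x ≥ 4: 0.665, 0.204 → sum = 0.869
V_4 = 0.869 / l_4 = 0.869 / 0.19 = 4.573684… → 4.57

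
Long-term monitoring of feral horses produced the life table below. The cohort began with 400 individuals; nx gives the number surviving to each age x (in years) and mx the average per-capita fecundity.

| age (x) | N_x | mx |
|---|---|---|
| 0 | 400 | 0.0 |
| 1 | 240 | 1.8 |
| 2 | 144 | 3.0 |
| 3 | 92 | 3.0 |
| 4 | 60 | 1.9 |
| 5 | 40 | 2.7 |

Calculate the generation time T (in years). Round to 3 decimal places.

lx = nx/n0 = nx/400: 1, 0.6, 0.36, 0.23, 0.15, 0.1
lx·mx: 0, 1.08, 1.08, 0.69, 0.285, 0.27 → R0 = 3.405
x·lx·mx: 0, 1.08, 2.16, 2.07, 1.14, 1.35 → Σ = 7.8
T = 7.8 / 3.405 = 2.290749… → 2.291

2.291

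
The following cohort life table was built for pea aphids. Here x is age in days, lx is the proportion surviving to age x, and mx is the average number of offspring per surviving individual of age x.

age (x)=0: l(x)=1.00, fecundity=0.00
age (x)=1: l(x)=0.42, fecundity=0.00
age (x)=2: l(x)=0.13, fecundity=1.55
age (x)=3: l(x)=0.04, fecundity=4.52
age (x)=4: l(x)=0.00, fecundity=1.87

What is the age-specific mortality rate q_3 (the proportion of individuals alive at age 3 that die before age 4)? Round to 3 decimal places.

q_3 = (l_3 − l_4) / l_3 = (0.04 − 0) / 0.04
     = 0.04 / 0.04 = 1 → 1.000

1.000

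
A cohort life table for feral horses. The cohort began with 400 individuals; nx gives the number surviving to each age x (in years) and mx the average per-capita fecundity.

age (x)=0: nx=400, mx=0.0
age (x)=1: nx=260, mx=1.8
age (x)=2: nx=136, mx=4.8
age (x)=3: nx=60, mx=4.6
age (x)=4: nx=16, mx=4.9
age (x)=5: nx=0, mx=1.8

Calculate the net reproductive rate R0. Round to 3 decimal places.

3.688

lx = nx/n0 = nx/400: 1, 0.65, 0.34, 0.15, 0.04, 0
lx·mx by age: 0, 1.17, 1.632, 0.69, 0.196, 0
R0 = Σ lx·mx = 3.688 → 3.688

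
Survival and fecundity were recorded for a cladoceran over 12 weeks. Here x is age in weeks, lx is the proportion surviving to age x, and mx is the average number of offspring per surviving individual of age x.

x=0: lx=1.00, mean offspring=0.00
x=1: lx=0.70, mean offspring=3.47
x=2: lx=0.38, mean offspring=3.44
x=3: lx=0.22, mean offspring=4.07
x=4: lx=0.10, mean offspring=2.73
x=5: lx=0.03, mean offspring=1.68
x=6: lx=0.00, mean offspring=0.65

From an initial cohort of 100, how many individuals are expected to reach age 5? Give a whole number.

3

Expected survivors = N0 · l_5 = 100 × 0.03 = 3 → 3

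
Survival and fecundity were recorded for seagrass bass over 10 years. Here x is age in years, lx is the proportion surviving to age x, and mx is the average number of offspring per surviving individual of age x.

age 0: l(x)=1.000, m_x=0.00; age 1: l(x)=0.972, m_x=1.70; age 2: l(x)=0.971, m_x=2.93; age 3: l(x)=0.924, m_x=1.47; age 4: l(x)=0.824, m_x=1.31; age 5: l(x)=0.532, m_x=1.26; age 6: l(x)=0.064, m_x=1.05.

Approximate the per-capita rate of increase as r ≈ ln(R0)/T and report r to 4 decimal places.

0.8022

R0 = Σ lx·mx = 0 + 1.6524 + 2.84503 + 1.35828 + 1.07944 + 0.67032 + 0.0672 = 7.67267
Σ x·lx·mx = 19.48986; T = 19.48986/7.67267 = 2.54017…
r ≈ ln(R0)/T = ln(7.67267)/2.54017… = 0.802178… → 0.8022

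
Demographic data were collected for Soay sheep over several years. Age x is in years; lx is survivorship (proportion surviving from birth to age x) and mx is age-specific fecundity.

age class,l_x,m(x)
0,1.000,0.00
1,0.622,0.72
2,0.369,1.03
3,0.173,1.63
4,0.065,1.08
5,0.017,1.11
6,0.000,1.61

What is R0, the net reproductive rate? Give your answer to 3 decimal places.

lx·mx by age: 0, 0.44784, 0.38007, 0.28199, 0.0702, 0.01887, 0
R0 = Σ lx·mx = 1.19897 → 1.199

1.199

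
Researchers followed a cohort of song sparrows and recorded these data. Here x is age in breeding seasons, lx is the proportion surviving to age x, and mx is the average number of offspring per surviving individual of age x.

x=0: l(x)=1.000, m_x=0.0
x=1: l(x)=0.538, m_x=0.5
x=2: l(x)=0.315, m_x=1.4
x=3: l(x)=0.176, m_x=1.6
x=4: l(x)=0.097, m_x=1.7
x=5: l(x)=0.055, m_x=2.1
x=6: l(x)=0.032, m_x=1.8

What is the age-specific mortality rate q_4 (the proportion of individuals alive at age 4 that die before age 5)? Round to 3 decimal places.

0.433

q_4 = (l_4 − l_5) / l_4 = (0.097 − 0.055) / 0.097
     = 0.042 / 0.097 = 0.43299… → 0.433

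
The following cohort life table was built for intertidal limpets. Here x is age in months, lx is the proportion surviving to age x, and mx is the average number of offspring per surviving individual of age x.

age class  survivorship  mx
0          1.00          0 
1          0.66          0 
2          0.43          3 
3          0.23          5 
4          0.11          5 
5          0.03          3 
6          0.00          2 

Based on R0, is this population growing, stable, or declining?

growing

R0 = Σ lx·mx = 0 + 0 + 1.29 + 1.15 + 0.55 + 0.09 + 0 = 3.08
R0 > 1, so the population is growing.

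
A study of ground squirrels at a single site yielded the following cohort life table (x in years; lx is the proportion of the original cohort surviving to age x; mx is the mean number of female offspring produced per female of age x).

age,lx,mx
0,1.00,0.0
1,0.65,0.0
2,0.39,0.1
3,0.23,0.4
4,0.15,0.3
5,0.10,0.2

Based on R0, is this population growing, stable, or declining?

declining

R0 = Σ lx·mx = 0 + 0 + 0.039 + 0.092 + 0.045 + 0.02 = 0.196
R0 < 1, so the population is declining.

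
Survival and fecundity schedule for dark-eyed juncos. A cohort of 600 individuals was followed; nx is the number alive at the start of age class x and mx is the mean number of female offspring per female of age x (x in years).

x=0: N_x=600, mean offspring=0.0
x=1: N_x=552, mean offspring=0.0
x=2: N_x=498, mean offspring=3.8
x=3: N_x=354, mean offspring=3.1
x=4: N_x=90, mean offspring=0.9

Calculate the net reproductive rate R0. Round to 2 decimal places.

5.12

lx = nx/n0 = nx/600: 1, 0.92, 0.83, 0.59, 0.15
lx·mx by age: 0, 0, 3.154, 1.829, 0.135
R0 = Σ lx·mx = 5.118 → 5.12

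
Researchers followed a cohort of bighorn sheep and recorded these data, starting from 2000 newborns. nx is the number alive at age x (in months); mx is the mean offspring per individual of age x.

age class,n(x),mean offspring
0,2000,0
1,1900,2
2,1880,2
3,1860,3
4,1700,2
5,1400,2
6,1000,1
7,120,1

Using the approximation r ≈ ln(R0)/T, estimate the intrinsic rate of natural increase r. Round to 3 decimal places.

0.761

lx = nx/n0 = nx/2000: 1, 0.95, 0.94, 0.93, 0.85, 0.7, 0.5, 0.06
R0 = Σ lx·mx = 0 + 1.9 + 1.88 + 2.79 + 1.7 + 1.4 + 0.5 + 0.06 = 10.23
Σ x·lx·mx = 31.25; T = 31.25/10.23 = 3.05474…
r ≈ ln(R0)/T = ln(10.23)/3.05474… = 0.76122… → 0.761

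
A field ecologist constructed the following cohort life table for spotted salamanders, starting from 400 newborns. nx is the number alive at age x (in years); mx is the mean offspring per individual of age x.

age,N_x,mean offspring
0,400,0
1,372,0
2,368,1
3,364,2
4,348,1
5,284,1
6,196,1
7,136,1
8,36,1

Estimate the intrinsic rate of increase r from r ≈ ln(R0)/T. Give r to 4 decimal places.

0.4261

lx = nx/n0 = nx/400: 1, 0.93, 0.92, 0.91, 0.87, 0.71, 0.49, 0.34, 0.09
R0 = Σ lx·mx = 0 + 0 + 0.92 + 1.82 + 0.87 + 0.71 + 0.49 + 0.34 + 0.09 = 5.24
Σ x·lx·mx = 20.37; T = 20.37/5.24 = 3.8874…
r ≈ ln(R0)/T = ln(5.24)/3.8874… = 0.426074… → 0.4261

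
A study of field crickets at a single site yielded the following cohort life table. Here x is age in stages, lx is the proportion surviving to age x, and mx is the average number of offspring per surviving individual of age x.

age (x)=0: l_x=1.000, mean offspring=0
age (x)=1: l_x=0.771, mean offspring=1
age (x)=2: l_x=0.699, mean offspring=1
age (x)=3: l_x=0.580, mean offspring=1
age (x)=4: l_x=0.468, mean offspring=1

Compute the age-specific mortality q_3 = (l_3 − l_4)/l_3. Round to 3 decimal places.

q_3 = (l_3 − l_4) / l_3 = (0.58 − 0.468) / 0.58
     = 0.112 / 0.58 = 0.193103… → 0.193

0.193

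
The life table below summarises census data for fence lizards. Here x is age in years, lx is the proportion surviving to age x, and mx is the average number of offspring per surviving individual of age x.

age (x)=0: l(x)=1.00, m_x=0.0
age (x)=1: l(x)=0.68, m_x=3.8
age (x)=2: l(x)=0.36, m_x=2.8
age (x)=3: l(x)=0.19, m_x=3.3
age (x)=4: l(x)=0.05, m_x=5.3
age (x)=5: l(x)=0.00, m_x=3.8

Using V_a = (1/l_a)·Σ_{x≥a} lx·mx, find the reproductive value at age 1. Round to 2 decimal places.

lx·mx for x ≥ 1: 2.584, 1.008, 0.627, 0.265, 0 → sum = 4.484
V_1 = 4.484 / l_1 = 4.484 / 0.68 = 6.594118… → 6.59

6.59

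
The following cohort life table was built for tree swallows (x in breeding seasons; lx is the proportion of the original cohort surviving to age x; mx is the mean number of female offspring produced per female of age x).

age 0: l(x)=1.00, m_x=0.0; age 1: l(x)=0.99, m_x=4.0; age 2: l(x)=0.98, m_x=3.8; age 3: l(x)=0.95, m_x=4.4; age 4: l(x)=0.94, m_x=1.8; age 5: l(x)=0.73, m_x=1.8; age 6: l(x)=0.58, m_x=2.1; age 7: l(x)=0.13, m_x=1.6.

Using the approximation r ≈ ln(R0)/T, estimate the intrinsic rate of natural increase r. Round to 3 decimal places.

0.988

R0 = Σ lx·mx = 0 + 3.96 + 3.724 + 4.18 + 1.692 + 1.314 + 1.218 + 0.208 = 16.296
Σ x·lx·mx = 46.05; T = 46.05/16.296 = 2.82585…
r ≈ ln(R0)/T = ln(16.296)/2.82585… = 0.98764… → 0.988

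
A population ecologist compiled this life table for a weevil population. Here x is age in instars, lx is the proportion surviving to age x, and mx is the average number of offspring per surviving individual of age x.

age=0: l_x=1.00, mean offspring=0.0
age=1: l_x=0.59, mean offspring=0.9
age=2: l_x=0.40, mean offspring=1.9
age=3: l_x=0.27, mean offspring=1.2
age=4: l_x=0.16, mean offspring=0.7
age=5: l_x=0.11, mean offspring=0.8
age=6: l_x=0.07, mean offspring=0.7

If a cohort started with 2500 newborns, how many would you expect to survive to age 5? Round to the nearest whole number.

Expected survivors = N0 · l_5 = 2500 × 0.11 = 275 → 275

275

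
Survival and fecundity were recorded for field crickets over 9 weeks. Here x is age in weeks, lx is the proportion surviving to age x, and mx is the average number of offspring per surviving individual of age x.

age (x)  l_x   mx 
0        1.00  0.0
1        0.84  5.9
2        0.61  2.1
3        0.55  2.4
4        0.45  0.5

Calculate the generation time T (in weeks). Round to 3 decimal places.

1.591

lx·mx: 0, 4.956, 1.281, 1.32, 0.225 → R0 = 7.782
x·lx·mx: 0, 4.956, 2.562, 3.96, 0.9 → Σ = 12.378
T = 12.378 / 7.782 = 1.590594… → 1.591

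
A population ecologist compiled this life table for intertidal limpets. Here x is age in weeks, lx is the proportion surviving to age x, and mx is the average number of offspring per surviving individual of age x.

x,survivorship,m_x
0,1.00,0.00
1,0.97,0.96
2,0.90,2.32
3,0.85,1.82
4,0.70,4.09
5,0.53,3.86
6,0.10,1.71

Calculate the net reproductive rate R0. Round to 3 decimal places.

lx·mx by age: 0, 0.9312, 2.088, 1.547, 2.863, 2.0458, 0.171
R0 = Σ lx·mx = 9.646 → 9.646

9.646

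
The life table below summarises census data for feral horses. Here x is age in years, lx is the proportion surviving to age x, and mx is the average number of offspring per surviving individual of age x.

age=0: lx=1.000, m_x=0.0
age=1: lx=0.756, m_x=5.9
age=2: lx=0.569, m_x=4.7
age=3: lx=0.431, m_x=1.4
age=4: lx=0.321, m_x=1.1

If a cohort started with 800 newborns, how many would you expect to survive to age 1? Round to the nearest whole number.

605

Expected survivors = N0 · l_1 = 800 × 0.756 = 604.8 → 605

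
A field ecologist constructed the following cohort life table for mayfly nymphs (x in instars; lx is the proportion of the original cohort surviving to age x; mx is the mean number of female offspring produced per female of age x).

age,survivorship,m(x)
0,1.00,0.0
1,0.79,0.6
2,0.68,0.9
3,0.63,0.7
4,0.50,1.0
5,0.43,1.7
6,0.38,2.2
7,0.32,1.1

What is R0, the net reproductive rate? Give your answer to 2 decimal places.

3.95

lx·mx by age: 0, 0.474, 0.612, 0.441, 0.5, 0.731, 0.836, 0.352
R0 = Σ lx·mx = 3.946 → 3.95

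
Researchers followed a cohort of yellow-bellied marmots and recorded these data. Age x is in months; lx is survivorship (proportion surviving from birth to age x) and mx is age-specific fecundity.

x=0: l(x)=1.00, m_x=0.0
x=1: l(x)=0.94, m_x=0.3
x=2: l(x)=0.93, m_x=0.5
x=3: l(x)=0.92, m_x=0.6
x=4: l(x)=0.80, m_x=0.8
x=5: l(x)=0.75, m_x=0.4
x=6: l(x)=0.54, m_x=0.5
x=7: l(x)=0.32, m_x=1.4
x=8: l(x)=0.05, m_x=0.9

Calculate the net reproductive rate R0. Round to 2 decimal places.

lx·mx by age: 0, 0.282, 0.465, 0.552, 0.64, 0.3, 0.27, 0.448, 0.045
R0 = Σ lx·mx = 3.002 → 3.00

3.00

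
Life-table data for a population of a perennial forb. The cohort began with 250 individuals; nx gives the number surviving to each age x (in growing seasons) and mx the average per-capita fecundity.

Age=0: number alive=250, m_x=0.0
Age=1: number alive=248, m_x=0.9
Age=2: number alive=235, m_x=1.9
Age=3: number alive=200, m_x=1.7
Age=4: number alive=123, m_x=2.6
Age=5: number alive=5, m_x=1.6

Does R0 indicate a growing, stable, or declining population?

lx = nx/n0 = nx/250: 1, 0.992, 0.94, 0.8, 0.492, 0.02
R0 = Σ lx·mx = 0 + 0.8928 + 1.786 + 1.36 + 1.2792 + 0.032 = 5.35
R0 > 1, so the population is growing.

growing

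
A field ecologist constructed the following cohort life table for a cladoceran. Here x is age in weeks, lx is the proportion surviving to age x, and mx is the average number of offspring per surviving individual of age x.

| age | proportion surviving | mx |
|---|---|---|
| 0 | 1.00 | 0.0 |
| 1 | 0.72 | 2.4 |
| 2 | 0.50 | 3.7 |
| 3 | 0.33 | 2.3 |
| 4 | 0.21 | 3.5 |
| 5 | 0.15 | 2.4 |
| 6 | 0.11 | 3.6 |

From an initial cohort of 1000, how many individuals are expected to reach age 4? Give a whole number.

210

Expected survivors = N0 · l_4 = 1000 × 0.21 = 210 → 210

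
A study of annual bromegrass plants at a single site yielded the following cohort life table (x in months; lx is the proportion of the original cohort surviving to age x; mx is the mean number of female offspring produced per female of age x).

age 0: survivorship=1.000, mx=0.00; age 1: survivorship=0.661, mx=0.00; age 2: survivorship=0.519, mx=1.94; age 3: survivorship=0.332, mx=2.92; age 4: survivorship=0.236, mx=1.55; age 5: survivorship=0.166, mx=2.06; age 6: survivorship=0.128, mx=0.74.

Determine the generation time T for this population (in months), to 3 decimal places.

3.118

lx·mx: 0, 0, 1.00686, 0.96944, 0.3658, 0.34196, 0.09472 → R0 = 2.77878
x·lx·mx: 0, 0, 2.01372, 2.90832, 1.4632, 1.7098, 0.56832 → Σ = 8.66336
T = 8.66336 / 2.77878 = 3.117685… → 3.118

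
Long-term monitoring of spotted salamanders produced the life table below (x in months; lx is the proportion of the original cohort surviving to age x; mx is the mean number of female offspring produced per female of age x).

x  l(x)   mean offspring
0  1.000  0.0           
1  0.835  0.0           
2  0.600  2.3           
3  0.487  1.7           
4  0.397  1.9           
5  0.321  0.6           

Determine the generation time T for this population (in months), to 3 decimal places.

lx·mx: 0, 0, 1.38, 0.8279, 0.7543, 0.1926 → R0 = 3.1548
x·lx·mx: 0, 0, 2.76, 2.4837, 3.0172, 0.963 → Σ = 9.2239
T = 9.2239 / 3.1548 = 2.923767… → 2.924

2.924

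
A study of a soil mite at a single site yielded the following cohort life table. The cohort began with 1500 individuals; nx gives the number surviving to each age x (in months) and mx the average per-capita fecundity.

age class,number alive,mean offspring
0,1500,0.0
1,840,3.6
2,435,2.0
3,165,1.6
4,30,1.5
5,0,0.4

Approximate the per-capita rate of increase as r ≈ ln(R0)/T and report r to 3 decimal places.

0.755

lx = nx/n0 = nx/1500: 1, 0.56, 0.29, 0.11, 0.02, 0
R0 = Σ lx·mx = 0 + 2.016 + 0.58 + 0.176 + 0.03 + 0 = 2.802
Σ x·lx·mx = 3.824; T = 3.824/2.802 = 1.36474…
r ≈ ln(R0)/T = ln(2.802)/1.36474… = 0.75497… → 0.755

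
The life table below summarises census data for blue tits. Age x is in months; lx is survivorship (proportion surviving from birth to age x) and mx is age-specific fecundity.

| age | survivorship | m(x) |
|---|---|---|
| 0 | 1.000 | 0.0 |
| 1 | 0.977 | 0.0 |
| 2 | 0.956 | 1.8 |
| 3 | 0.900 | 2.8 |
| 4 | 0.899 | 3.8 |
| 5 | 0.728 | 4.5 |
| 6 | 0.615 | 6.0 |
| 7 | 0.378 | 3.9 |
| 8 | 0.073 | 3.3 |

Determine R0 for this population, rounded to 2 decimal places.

16.34

lx·mx by age: 0, 0, 1.7208, 2.52, 3.4162, 3.276, 3.69, 1.4742, 0.2409
R0 = Σ lx·mx = 16.3381 → 16.34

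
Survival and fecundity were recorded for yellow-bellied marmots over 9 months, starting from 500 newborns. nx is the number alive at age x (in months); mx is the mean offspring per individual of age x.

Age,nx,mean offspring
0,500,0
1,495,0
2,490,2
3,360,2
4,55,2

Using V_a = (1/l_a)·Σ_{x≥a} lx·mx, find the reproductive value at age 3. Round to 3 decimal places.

lx = nx/n0 = nx/500: 1, 0.99, 0.98, 0.72, 0.11
lx·mx for x ≥ 3: 1.44, 0.22 → sum = 1.66
V_3 = 1.66 / l_3 = 1.66 / 0.72 = 2.305556… → 2.306

2.306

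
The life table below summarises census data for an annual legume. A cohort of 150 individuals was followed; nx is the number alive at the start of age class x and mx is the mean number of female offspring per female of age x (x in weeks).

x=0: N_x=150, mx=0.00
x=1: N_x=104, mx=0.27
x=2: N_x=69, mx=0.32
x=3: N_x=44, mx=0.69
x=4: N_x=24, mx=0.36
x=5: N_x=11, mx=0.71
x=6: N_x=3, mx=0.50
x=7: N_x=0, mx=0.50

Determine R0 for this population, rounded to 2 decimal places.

0.66

lx = nx/n0 = nx/150: 1, 0.69333…, 0.46, 0.29333…, 0.16, 0.07333…, 0.02, 0
lx·mx by age: 0, 0.1872…, 0.1472, 0.2024…, 0.0576, 0.052067…, 0.01, 0
R0 = Σ lx·mx = 0.656467… → 0.66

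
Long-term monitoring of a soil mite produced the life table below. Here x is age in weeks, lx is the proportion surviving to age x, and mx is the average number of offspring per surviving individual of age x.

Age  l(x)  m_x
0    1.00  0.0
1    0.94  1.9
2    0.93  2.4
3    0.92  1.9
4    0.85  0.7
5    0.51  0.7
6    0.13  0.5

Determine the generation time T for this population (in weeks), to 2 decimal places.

2.37

lx·mx: 0, 1.786, 2.232, 1.748, 0.595, 0.357, 0.065 → R0 = 6.783
x·lx·mx: 0, 1.786, 4.464, 5.244, 2.38, 1.785, 0.39 → Σ = 16.049
T = 16.049 / 6.783 = 2.366062… → 2.37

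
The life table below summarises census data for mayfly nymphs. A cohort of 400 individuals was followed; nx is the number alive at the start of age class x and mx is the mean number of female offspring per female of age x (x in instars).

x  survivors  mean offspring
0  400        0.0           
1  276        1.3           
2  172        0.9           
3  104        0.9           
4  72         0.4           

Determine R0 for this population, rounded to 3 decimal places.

lx = nx/n0 = nx/400: 1, 0.69, 0.43, 0.26, 0.18
lx·mx by age: 0, 0.897, 0.387, 0.234, 0.072
R0 = Σ lx·mx = 1.59 → 1.590

1.590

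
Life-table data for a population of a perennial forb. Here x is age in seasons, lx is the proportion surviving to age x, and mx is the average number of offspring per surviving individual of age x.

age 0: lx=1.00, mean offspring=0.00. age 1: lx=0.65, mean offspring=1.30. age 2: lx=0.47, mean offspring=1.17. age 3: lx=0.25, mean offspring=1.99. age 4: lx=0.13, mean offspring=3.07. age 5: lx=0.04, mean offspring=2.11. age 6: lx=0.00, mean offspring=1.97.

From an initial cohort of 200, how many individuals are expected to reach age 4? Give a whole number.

26

Expected survivors = N0 · l_4 = 200 × 0.13 = 26 → 26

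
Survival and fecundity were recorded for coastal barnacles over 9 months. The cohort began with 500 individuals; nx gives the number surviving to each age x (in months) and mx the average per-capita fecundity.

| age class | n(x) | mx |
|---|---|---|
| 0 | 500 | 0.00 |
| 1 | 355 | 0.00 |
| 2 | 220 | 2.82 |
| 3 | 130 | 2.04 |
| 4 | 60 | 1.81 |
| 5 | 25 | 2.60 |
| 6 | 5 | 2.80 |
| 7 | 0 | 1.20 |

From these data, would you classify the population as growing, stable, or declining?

lx = nx/n0 = nx/500: 1, 0.71, 0.44, 0.26, 0.12, 0.05, 0.01, 0
R0 = Σ lx·mx = 0 + 0 + 1.2408 + 0.5304 + 0.2172 + 0.13 + 0.028 + 0 = 2.1464
R0 > 1, so the population is growing.

growing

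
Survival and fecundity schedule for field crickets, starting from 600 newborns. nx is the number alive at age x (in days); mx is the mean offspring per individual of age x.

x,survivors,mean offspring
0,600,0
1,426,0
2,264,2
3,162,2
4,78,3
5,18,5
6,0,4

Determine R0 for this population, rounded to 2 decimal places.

lx = nx/n0 = nx/600: 1, 0.71, 0.44, 0.27, 0.13, 0.03, 0
lx·mx by age: 0, 0, 0.88, 0.54, 0.39, 0.15, 0
R0 = Σ lx·mx = 1.96 → 1.96

1.96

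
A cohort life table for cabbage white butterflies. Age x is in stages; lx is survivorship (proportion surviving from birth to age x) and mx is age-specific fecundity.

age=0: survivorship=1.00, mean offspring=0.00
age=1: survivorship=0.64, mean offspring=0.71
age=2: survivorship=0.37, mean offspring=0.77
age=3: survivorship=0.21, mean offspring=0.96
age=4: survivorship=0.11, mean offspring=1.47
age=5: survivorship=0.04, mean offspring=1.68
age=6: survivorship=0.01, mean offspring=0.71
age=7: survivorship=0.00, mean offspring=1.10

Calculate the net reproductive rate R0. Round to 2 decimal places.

1.18

lx·mx by age: 0, 0.4544, 0.2849, 0.2016, 0.1617, 0.0672, 0.0071, 0
R0 = Σ lx·mx = 1.1769 → 1.18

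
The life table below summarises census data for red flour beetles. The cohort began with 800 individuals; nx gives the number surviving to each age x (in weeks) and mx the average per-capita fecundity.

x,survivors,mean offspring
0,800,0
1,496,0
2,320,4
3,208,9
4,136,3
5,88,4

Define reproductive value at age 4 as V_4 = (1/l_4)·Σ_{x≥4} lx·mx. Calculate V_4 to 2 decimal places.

lx = nx/n0 = nx/800: 1, 0.62, 0.4, 0.26, 0.17, 0.11
lx·mx for x ≥ 4: 0.51, 0.44 → sum = 0.95
V_4 = 0.95 / l_4 = 0.95 / 0.17 = 5.588235… → 5.59

5.59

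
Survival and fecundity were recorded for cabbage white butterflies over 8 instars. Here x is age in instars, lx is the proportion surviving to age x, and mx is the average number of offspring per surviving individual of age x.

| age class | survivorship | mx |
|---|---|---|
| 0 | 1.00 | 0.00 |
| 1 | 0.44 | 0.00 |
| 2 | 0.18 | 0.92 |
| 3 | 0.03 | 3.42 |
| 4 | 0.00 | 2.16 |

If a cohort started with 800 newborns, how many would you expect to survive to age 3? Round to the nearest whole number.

Expected survivors = N0 · l_3 = 800 × 0.03 = 24 → 24

24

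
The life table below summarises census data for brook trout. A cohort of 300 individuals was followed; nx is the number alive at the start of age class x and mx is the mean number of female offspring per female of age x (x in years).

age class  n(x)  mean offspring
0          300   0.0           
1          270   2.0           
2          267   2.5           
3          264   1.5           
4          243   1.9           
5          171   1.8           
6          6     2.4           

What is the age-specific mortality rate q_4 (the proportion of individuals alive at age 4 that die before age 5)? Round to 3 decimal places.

lx = nx/n0 = nx/300: 1, 0.9, 0.89, 0.88, 0.81, 0.57, 0.02
q_4 = (l_4 − l_5) / l_4 = (0.81 − 0.57) / 0.81
     = 0.24 / 0.81 = 0.296296… → 0.296

0.296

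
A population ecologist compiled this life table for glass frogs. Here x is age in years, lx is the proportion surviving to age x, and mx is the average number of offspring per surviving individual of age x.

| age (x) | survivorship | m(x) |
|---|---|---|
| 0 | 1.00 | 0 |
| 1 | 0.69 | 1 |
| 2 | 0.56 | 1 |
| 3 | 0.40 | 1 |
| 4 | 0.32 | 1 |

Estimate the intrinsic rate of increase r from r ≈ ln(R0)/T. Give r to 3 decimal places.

R0 = Σ lx·mx = 0 + 0.69 + 0.56 + 0.4 + 0.32 = 1.97
Σ x·lx·mx = 4.29; T = 4.29/1.97 = 2.17766…
r ≈ ln(R0)/T = ln(1.97)/2.17766… = 0.31136… → 0.311

0.311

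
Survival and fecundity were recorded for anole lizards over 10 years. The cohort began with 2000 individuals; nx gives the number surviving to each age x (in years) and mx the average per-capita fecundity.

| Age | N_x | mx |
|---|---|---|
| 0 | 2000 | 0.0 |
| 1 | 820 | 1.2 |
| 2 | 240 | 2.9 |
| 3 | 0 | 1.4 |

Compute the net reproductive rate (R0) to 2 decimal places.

lx = nx/n0 = nx/2000: 1, 0.41, 0.12, 0
lx·mx by age: 0, 0.492, 0.348, 0
R0 = Σ lx·mx = 0.84 → 0.84

0.84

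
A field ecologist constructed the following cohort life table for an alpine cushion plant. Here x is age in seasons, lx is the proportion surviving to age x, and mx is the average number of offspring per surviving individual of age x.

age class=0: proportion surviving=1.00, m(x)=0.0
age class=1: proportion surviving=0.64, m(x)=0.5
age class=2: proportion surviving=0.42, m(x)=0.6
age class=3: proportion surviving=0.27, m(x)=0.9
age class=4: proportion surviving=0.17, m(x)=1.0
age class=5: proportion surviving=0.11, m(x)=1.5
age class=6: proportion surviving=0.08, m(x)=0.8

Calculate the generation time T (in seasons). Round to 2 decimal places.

lx·mx: 0, 0.32, 0.252, 0.243, 0.17, 0.165, 0.064 → R0 = 1.214
x·lx·mx: 0, 0.32, 0.504, 0.729, 0.68, 0.825, 0.384 → Σ = 3.442
T = 3.442 / 1.214 = 2.835255… → 2.84

2.84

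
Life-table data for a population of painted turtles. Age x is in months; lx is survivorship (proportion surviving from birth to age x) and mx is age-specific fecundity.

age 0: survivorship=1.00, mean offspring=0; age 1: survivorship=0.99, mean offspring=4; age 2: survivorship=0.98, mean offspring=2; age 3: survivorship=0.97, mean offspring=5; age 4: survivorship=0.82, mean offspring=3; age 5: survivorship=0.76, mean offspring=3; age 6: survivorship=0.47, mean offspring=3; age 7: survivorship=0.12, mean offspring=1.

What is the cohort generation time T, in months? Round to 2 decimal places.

lx·mx: 0, 3.96, 1.96, 4.85, 2.46, 2.28, 1.41, 0.12 → R0 = 17.04
x·lx·mx: 0, 3.96, 3.92, 14.55, 9.84, 11.4, 8.46, 0.84 → Σ = 52.97
T = 52.97 / 17.04 = 3.108568… → 3.11

3.11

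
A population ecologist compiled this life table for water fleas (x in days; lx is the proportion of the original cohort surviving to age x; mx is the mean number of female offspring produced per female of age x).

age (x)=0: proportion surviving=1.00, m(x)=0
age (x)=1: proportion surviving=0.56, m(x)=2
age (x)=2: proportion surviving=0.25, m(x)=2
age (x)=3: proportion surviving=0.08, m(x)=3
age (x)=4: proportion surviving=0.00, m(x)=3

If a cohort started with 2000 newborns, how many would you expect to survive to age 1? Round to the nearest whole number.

1120

Expected survivors = N0 · l_1 = 2000 × 0.56 = 1120 → 1120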